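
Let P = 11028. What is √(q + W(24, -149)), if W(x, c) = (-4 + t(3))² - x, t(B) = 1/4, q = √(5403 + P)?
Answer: √(-159 + 16*√16431)/4 ≈ 10.874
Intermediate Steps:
q = √16431 (q = √(5403 + 11028) = √16431 ≈ 128.18)
t(B) = ¼
W(x, c) = 225/16 - x (W(x, c) = (-4 + ¼)² - x = (-15/4)² - x = 225/16 - x)
√(q + W(24, -149)) = √(√16431 + (225/16 - 1*24)) = √(√16431 + (225/16 - 24)) = √(√16431 - 159/16) = √(-159/16 + √16431)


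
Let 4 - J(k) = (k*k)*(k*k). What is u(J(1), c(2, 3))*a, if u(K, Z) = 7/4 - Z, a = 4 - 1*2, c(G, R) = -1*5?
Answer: 27/2 ≈ 13.500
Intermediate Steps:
c(G, R) = -5
J(k) = 4 - k**4 (J(k) = 4 - k*k*k*k = 4 - k**2*k**2 = 4 - k**4)
a = 2 (a = 4 - 2 = 2)
u(K, Z) = 7/4 - Z (u(K, Z) = 7*(1/4) - Z = 7/4 - Z)
u(J(1), c(2, 3))*a = (7/4 - 1*(-5))*2 = (7/4 + 5)*2 = (27/4)*2 = 27/2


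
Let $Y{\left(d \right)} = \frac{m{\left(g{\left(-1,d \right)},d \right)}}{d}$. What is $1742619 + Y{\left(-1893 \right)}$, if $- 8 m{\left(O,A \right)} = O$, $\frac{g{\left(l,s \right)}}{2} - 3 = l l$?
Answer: $\frac{3298777768}{1893} \approx 1.7426 \cdot 10^{6}$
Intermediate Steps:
$g{\left(l,s \right)} = 6 + 2 l^{2}$ ($g{\left(l,s \right)} = 6 + 2 l l = 6 + 2 l^{2}$)
$m{\left(O,A \right)} = - \frac{O}{8}$
$Y{\left(d \right)} = - \frac{1}{d}$ ($Y{\left(d \right)} = \frac{\left(- \frac{1}{8}\right) \left(6 + 2 \left(-1\right)^{2}\right)}{d} = \frac{\left(- \frac{1}{8}\right) \left(6 + 2 \cdot 1\right)}{d} = \frac{\left(- \frac{1}{8}\right) \left(6 + 2\right)}{d} = \frac{\left(- \frac{1}{8}\right) 8}{d} = - \frac{1}{d}$)
$1742619 + Y{\left(-1893 \right)} = 1742619 - \frac{1}{-1893} = 1742619 - - \frac{1}{1893} = 1742619 + \frac{1}{1893} = \frac{3298777768}{1893}$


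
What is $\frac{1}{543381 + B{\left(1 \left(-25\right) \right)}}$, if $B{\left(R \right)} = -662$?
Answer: $\frac{1}{542719} \approx 1.8426 \cdot 10^{-6}$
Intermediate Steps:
$\frac{1}{543381 + B{\left(1 \left(-25\right) \right)}} = \frac{1}{543381 - 662} = \frac{1}{542719}$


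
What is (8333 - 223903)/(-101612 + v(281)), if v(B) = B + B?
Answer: 21557/10105 ≈ 2.1333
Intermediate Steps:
v(B) = 2*B
(8333 - 223903)/(-101612 + v(281)) = (8333 - 223903)/(-101612 + 2*281) = -215570/(-101612 + 562) = -215570/(-101050) = -215570*(-1/101050) = 21557/10105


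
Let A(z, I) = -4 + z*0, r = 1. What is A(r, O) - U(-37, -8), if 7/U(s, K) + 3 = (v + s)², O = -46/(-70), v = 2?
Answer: -4895/1222 ≈ -4.0057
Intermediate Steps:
O = 23/35 (O = -46*(-1/70) = 23/35 ≈ 0.65714)
A(z, I) = -4 (A(z, I) = -4 + 0 = -4)
U(s, K) = 7/(-3 + (2 + s)²)
A(r, O) - U(-37, -8) = -4 - 7/(-3 + (2 - 37)²) = -4 - 7/(-3 + (-35)²) = -4 - 7/(-3 + 1225) = -4 - 7/1222 = -4895/1222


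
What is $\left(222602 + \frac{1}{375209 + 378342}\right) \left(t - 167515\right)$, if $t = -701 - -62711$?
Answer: $- \frac{17697615458465015}{753551} \approx -2.3486 \cdot 10^{10}$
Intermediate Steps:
$t = 62010$ ($t = -701 + 62711 = 62010$)
$\left(222602 + \frac{1}{375209 + 378342}\right) \left(t - 167515\right) = \left(222602 + \frac{1}{375209 + 378342}\right) \left(62010 - 167515\right) = \left(222602 + \frac{1}{753551}\right) \left(-105505\right) = \frac{167741959703}{753551} \left(-105505\right) = - \frac{17697615458465015}{753551}$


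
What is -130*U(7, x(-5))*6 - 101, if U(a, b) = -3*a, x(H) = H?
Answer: 16279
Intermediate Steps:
-130*U(7, x(-5))*6 - 101 = -130*(-3*7)*6 - 101 = -(-2730)*6 - 101 = -130*(-126) - 101 = 16380 - 101 = 16279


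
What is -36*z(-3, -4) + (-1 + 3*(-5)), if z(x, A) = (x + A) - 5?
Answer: 416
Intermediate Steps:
z(x, A) = -5 + A + x (z(x, A) = (A + x) - 5 = -5 + A + x)
-36*z(-3, -4) + (-1 + 3*(-5)) = -36*(-5 - 4 - 3) + (-1 + 3*(-5)) = -36*(-12) + (-1 - 15) = 432 - 16 = 416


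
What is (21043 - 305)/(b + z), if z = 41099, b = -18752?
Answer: 20738/22347 ≈ 0.92800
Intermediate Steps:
(21043 - 305)/(b + z) = (21043 - 305)/(-18752 + 41099) = 20738/22347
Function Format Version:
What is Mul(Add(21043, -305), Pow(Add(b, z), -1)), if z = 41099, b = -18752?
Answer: Rational(20738, 22347) ≈ 0.92800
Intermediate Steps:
Mul(Add(21043, -305), Pow(Add(b, z), -1)) = Mul(Add(21043, -305), Pow(Add(-18752, 41099), -1)) = Mul(20738, Pow(22347, -1)) = Mul(20738, Rational(1, 22347)) = Rational(20738, 22347)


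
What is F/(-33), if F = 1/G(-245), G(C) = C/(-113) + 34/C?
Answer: -27685/1854039 ≈ -0.014932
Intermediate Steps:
G(C) = 34/C - C/113 (G(C) = C*(-1/113) + 34/C = -C/113 + 34/C = 34/C - C/113)
F = 27685/56183 (F = 1/(34/(-245) - 1/113*(-245)) = 1/(34*(-1/245) + 245/113) = 1/(-34/245 + 245/113) = 1/(56183/27685) = 27685/56183 ≈ 0.49276)
F/(-33) = (27685/56183)/(-33) = -1/33*27685/56183 = -27685/1854039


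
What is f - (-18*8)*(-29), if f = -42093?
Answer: -46269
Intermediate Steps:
f - (-18*8)*(-29) = -42093 - (-18*8)*(-29) = -42093 - (-144)*(-29) = -42093 - 1*4176 = -42093 - 4176 = -46269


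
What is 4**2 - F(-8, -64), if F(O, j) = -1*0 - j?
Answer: -48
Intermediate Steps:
F(O, j) = -j (F(O, j) = 0 - j = -j)
4**2 - F(-8, -64) = 4**2 - (-1)*(-64) = 16 - 1*64 = 16 - 64 = -48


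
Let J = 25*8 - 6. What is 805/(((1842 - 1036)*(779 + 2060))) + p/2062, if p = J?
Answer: 222788653/2359169254 ≈ 0.094435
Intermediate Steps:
J = 194 (J = 200 - 6 = 194)
p = 194
805/(((1842 - 1036)*(779 + 2060))) + p/2062 = 805/(((1842 - 1036)*(779 + 2060))) + 194/2062 = 805/((806*2839)) + 194*(1/2062) = 805/2288234 + 97/1031 = 222788653/2359169254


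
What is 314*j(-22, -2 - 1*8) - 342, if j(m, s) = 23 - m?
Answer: 13788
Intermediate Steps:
314*j(-22, -2 - 1*8) - 342 = 314*(23 - 1*(-22)) - 342 = 314*(23 + 22) - 342 = 314*45 - 342 = 14130 - 342 = 13788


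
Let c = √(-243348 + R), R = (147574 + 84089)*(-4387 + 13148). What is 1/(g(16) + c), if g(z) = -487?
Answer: 487/2029119026 + √2029356195/2029119026 ≈ 2.2441e-5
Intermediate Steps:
R = 2029599543 (R = 231663*8761 = 2029599543)
c = √2029356195 (c = √(-243348 + 2029599543) = √2029356195 ≈ 45048.)
1/(g(16) + c) = 1/(-487 + √2029356195)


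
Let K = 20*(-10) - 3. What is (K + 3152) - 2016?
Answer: 933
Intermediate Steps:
K = -203 (K = -200 - 3 = -203)
(K + 3152) - 2016 = (-203 + 3152) - 2016 = 2949 - 2016 = 933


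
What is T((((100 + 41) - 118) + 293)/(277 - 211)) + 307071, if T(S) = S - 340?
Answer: 10122281/33 ≈ 3.0674e+5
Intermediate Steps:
T(S) = -340 + S
T((((100 + 41) - 118) + 293)/(277 - 211)) + 307071 = (-340 + (((100 + 41) - 118) + 293)/(277 - 211)) + 307071 = (-340 + ((141 - 118) + 293)/66) + 307071 = (-340 + (23 + 293)*(1/66)) + 307071 = (-340 + 316*(1/66)) + 307071 = (-340 + 158/33) + 307071 = -11062/33 + 307071 = 10122281/33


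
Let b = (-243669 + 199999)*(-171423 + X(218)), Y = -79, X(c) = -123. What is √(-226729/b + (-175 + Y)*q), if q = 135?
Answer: I*√481099681989899933347695/3745706910 ≈ 185.18*I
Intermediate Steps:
b = 7491413820 (b = (-243669 + 199999)*(-171423 - 123) = -43670*(-171546) = 7491413820)
√(-226729/b + (-175 + Y)*q) = √(-226729/7491413820 + (-175 - 79)*135) = √(-226729*1/7491413820 - 254*135) = √(-226729/7491413820 - 34290) = √(-256880580114529/7491413820) = I*√481099681989899933347695/3745706910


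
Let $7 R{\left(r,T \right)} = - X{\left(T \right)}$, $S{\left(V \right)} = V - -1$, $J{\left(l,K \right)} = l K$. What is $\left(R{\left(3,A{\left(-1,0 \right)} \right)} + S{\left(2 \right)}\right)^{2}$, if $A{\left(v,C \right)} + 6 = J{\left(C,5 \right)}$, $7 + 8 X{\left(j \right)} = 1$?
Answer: $\frac{7569}{784} \approx 9.6543$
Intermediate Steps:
$J{\left(l,K \right)} = K l$
$X{\left(j \right)} = - \frac{3}{4}$ ($X{\left(j \right)} = - \frac{7}{8} + \frac{1}{8} \cdot 1 = - \frac{7}{8} + \frac{1}{8} = - \frac{3}{4}$)
$A{\left(v,C \right)} = -6 + 5 C$
$S{\left(V \right)} = 1 + V$ ($S{\left(V \right)} = V + 1 = 1 + V$)
$R{\left(r,T \right)} = \frac{3}{28}$ ($R{\left(r,T \right)} = \frac{\left(-1\right) \left(- \frac{3}{4}\right)}{7} = \frac{1}{7} \cdot \frac{3}{4} = \frac{3}{28}$)
$\left(R{\left(3,A{\left(-1,0 \right)} \right)} + S{\left(2 \right)}\right)^{2} = \left(\frac{3}{28} + \left(1 + 2\right)\right)^{2} = \left(\frac{3}{28} + 3\right)^{2} = \left(\frac{87}{28}\right)^{2} = \frac{7569}{784}$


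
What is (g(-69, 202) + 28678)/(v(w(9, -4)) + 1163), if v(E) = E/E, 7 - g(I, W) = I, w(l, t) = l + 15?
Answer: 14377/582 ≈ 24.703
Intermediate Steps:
w(l, t) = 15 + l
g(I, W) = 7 - I
v(E) = 1
(g(-69, 202) + 28678)/(v(w(9, -4)) + 1163) = ((7 - 1*(-69)) + 28678)/(1 + 1163) = ((7 + 69) + 28678)/1164 = (76 + 28678)*(1/1164) = 28754*(1/1164) = 14377/582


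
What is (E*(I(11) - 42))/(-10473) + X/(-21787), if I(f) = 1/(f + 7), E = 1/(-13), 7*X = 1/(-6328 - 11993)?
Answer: -703185392671/2282497730369766 ≈ -0.00030808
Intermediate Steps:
X = -1/128247 (X = 1/(7*(-6328 - 11993)) = (1/7)/(-18321) = (1/7)*(-1/18321) = -1/128247 ≈ -7.7975e-6)
E = -1/13 ≈ -0.076923
I(f) = 1/(7 + f)
(E*(I(11) - 42))/(-10473) + X/(-21787) = -(1/(7 + 11) - 42)/13/(-10473) - 1/128247/(-21787) = -(1/18 - 42)/13*(-1/10473) - 1/128247*(-1/21787) = -(1/18 - 42)/13*(-1/10473) + 1/2794117389 = -1/13*(-755/18)*(-1/10473) + 1/2794117389 = (755/234)*(-1/10473) + 1/2794117389 = -755/2450682 + 1/2794117389 = -703185392671/2282497730369766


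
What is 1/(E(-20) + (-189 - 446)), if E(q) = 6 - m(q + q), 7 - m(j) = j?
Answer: -1/676 ≈ -0.0014793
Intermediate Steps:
m(j) = 7 - j
E(q) = -1 + 2*q (E(q) = 6 - (7 - (q + q)) = 6 - (7 - 2*q) = 6 + (-7 + 2*q) = -1 + 2*q)
1/(E(-20) + (-189 - 446)) = 1/((-1 + 2*(-20)) + (-189 - 446)) = 1/((-1 - 40) - 635) = 1/(-41 - 635) = 1/(-676) = -1/676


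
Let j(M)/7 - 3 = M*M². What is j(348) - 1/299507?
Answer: 88357369883054/299507 ≈ 2.9501e+8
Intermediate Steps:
j(M) = 21 + 7*M³ (j(M) = 21 + 7*(M*M²) = 21 + 7*M³)
j(348) - 1/299507 = (21 + 7*348³) - 1/299507 = (21 + 7*42144192) - 1*1/299507 = (21 + 295009344) - 1/299507 = 295009365 - 1/299507 = 88357369883054/299507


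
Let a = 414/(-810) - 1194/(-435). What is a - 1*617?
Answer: -160454/261 ≈ -614.77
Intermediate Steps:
a = 583/261 (a = 414*(-1/810) - 1194*(-1/435) = -23/45 + 398/145 = 583/261 ≈ 2.2337)
a - 1*617 = 583/261 - 1*617 = 583/261 - 617 = -160454/261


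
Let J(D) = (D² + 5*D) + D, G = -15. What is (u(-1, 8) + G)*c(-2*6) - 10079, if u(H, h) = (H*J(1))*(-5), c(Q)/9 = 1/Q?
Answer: -10094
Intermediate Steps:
J(D) = D² + 6*D
c(Q) = 9/Q
u(H, h) = -35*H (u(H, h) = (H*(1*(6 + 1)))*(-5) = (H*(1*7))*(-5) = (H*7)*(-5) = (7*H)*(-5) = -35*H)
(u(-1, 8) + G)*c(-2*6) - 10079 = (-35*(-1) - 15)*(9/((-2*6))) - 10079 = (35 - 15)*(9/(-12)) - 10079 = 20*(9*(-1/12)) - 10079 = 20*(-¾) - 10079 = -15 - 10079 = -10094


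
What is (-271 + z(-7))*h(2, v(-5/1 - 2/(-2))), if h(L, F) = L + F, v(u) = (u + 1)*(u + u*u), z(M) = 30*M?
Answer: 16354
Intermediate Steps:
v(u) = (1 + u)*(u + u²)
h(L, F) = F + L
(-271 + z(-7))*h(2, v(-5/1 - 2/(-2))) = (-271 + 30*(-7))*((-5/1 - 2/(-2))*(1 + (-5/1 - 2/(-2))² + 2*(-5/1 - 2/(-2))) + 2) = (-271 - 210)*((-5*1 - 2*(-½))*(1 + (-5*1 - 2*(-½))² + 2*(-5*1 - 2*(-½))) + 2) = -481*((-5 + 1)*(1 + (-5 + 1)² + 2*(-5 + 1)) + 2) = -481*(-4*(1 + (-4)² + 2*(-4)) + 2) = -481*(-4*(1 + 16 - 8) + 2) = -481*(-4*9 + 2) = -481*(-36 + 2) = -481*(-34) = 16354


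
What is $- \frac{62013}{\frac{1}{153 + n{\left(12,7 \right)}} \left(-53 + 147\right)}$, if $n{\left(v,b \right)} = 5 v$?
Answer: $- \frac{13208769}{94} \approx -1.4052 \cdot 10^{5}$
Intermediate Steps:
$- \frac{62013}{\frac{1}{153 + n{\left(12,7 \right)}} \left(-53 + 147\right)} = - \frac{62013}{\frac{1}{153 + 5 \cdot 12} \left(-53 + 147\right)} = - \frac{62013}{\frac{1}{153 + 60} \cdot 94} = - \frac{62013}{\frac{1}{213} \cdot 94} = - \frac{62013}{\frac{94}{213}} = \left(-62013\right) \frac{213}{94} = - \frac{13208769}{94}$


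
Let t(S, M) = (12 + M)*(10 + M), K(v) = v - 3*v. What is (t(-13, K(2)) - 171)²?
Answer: 15129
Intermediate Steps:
K(v) = -2*v
t(S, M) = (10 + M)*(12 + M)
(t(-13, K(2)) - 171)² = ((120 + (-2*2)² + 22*(-2*2)) - 171)² = ((120 + (-4)² + 22*(-4)) - 171)² = ((120 + 16 - 88) - 171)² = (48 - 171)² = (-123)² = 15129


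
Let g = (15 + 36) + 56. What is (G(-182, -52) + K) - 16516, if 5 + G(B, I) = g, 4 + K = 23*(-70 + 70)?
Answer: -16418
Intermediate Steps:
K = -4 (K = -4 + 23*(-70 + 70) = -4 + 23*0 = -4 + 0 = -4)
g = 107 (g = 51 + 56 = 107)
G(B, I) = 102 (G(B, I) = -5 + 107 = 102)
(G(-182, -52) + K) - 16516 = (102 - 4) - 16516 = 98 - 16516 = -16418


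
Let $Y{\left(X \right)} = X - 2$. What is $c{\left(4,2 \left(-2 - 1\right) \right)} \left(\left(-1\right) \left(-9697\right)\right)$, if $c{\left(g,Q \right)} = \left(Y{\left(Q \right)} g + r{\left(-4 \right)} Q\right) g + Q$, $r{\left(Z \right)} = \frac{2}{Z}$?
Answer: $-1183034$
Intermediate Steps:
$Y{\left(X \right)} = -2 + X$
$c{\left(g,Q \right)} = Q + g \left(- \frac{Q}{2} + g \left(-2 + Q\right)\right)$ ($c{\left(g,Q \right)} = \left(\left(-2 + Q\right) g + \frac{2}{-4} Q\right) g + Q = \left(g \left(-2 + Q\right) + 2 \left(- \frac{1}{4}\right) Q\right) g + Q = \left(g \left(-2 + Q\right) - \frac{Q}{2}\right) g + Q = \left(- \frac{Q}{2} + g \left(-2 + Q\right)\right) g + Q = g \left(- \frac{Q}{2} + g \left(-2 + Q\right)\right) + Q = Q + g \left(- \frac{Q}{2} + g \left(-2 + Q\right)\right)$)
$c{\left(4,2 \left(-2 - 1\right) \right)} \left(\left(-1\right) \left(-9697\right)\right) = \left(2 \left(-2 - 1\right) + 4^{2} \left(-2 + 2 \left(-2 - 1\right)\right) - \frac{1}{2} \cdot 2 \left(-2 - 1\right) 4\right) \left(\left(-1\right) \left(-9697\right)\right) = \left(2 \left(-3\right) + 16 \left(-2 + 2 \left(-3\right)\right) - \frac{1}{2} \cdot 2 \left(-3\right) 4\right) 9697 = \left(-6 + 16 \left(-2 - 6\right) - \left(-3\right) 4\right) 9697 = \left(-6 + 16 \left(-8\right) + 12\right) 9697 = \left(-6 - 128 + 12\right) 9697 = \left(-122\right) 9697 = -1183034$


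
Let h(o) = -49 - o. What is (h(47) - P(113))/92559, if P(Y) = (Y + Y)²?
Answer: -51172/92559 ≈ -0.55286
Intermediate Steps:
P(Y) = 4*Y² (P(Y) = (2*Y)² = 4*Y²)
(h(47) - P(113))/92559 = ((-49 - 1*47) - 4*113²)/92559 = ((-49 - 47) - 4*12769)*(1/92559) = (-96 - 1*51076)*(1/92559) = (-96 - 51076)*(1/92559) = -51172*1/92559 = -51172/92559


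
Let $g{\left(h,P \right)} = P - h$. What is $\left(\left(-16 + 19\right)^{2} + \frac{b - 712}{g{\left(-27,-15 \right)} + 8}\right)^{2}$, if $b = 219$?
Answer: $\frac{97969}{400} \approx 244.92$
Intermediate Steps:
$\left(\left(-16 + 19\right)^{2} + \frac{b - 712}{g{\left(-27,-15 \right)} + 8}\right)^{2} = \left(\left(-16 + 19\right)^{2} + \frac{219 - 712}{\left(-15 - -27\right) + 8}\right)^{2} = \left(3^{2} - \frac{493}{\left(-15 + 27\right) + 8}\right)^{2} = \left(9 - \frac{493}{12 + 8}\right)^{2} = \left(9 - \frac{493}{20}\right)^{2} = \left(- \frac{313}{20}\right)^{2} = \frac{97969}{400}$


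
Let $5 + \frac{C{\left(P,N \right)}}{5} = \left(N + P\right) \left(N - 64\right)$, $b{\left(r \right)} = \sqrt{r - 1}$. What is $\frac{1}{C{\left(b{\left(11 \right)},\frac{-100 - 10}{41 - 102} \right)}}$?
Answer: $\frac{324430269}{345568920535} - \frac{861165914 \sqrt{10}}{1727844602675} \approx -0.00063726$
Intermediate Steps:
$b{\left(r \right)} = \sqrt{-1 + r}$
$C{\left(P,N \right)} = -25 + 5 \left(-64 + N\right) \left(N + P\right)$ ($C{\left(P,N \right)} = -25 + 5 \left(N + P\right) \left(N - 64\right) = -25 + 5 \left(N + P\right) \left(-64 + N\right) = -25 + 5 \left(-64 + N\right) \left(N + P\right)$)
$\frac{1}{C{\left(b{\left(11 \right)},\frac{-100 - 10}{41 - 102} \right)}} = \frac{1}{-25 - 320 \frac{-100 - 10}{41 - 102} - 320 \sqrt{-1 + 11} + 5 \left(\frac{-100 - 10}{41 - 102}\right)^{2} + 5 \frac{-100 - 10}{41 - 102} \sqrt{-1 + 11}} = \frac{1}{-25 - 320 \left(- \frac{110}{-61}\right) - 320 \sqrt{10} + 5 \left(- \frac{110}{-61}\right)^{2} + 5 \left(- \frac{110}{-61}\right) \sqrt{10}} = \frac{1}{-25 - 320 \left(\left(-110\right) \left(- \frac{1}{61}\right)\right) - 320 \sqrt{10} + 5 \left(\left(-110\right) \left(- \frac{1}{61}\right)\right)^{2} + 5 \left(\left(-110\right) \left(- \frac{1}{61}\right)\right) \sqrt{10}} = \frac{1}{-25 - \frac{35200}{61} - 320 \sqrt{10} + 5 \left(\frac{110}{61}\right)^{2} + 5 \cdot \frac{110}{61} \sqrt{10}} = \frac{1}{-25 - \frac{35200}{61} - 320 \sqrt{10} + 5 \cdot \frac{12100}{3721} + \frac{550 \sqrt{10}}{61}} = \frac{1}{-25 - \frac{35200}{61} - 320 \sqrt{10} + \frac{60500}{3721} + \frac{550 \sqrt{10}}{61}} = \frac{1}{- \frac{2179725}{3721} - \frac{18970 \sqrt{10}}{61}}$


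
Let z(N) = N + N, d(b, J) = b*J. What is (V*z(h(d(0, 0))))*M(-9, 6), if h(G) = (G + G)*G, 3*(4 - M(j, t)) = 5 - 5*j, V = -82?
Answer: 0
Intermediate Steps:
d(b, J) = J*b
M(j, t) = 7/3 + 5*j/3 (M(j, t) = 4 - (5 - 5*j)/3 = 4 + (-5/3 + 5*j/3) = 7/3 + 5*j/3)
h(G) = 2*G**2 (h(G) = (2*G)*G = 2*G**2)
z(N) = 2*N
(V*z(h(d(0, 0))))*M(-9, 6) = (-164*2*(0*0)**2)*(7/3 + (5/3)*(-9)) = (-164*2*0**2)*(7/3 - 15) = -164*2*0*(-38/3) = -164*0*(-38/3) = -82*0*(-38/3) = 0*(-38/3) = 0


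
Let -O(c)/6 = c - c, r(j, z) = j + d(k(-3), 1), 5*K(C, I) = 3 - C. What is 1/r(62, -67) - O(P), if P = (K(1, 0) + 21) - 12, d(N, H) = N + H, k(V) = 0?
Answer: 1/63 ≈ 0.015873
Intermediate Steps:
K(C, I) = ⅗ - C/5 (K(C, I) = (3 - C)/5 = ⅗ - C/5)
d(N, H) = H + N
r(j, z) = 1 + j (r(j, z) = j + (1 + 0) = j + 1 = 1 + j)
P = 47/5 (P = ((⅗ - ⅕*1) + 21) - 12 = ((⅗ - ⅕) + 21) - 12 = (⅖ + 21) - 12 = 107/5 - 12 = 47/5 ≈ 9.4000)
O(c) = 0 (O(c) = -6*(c - c) = -6*0 = 0)
1/r(62, -67) - O(P) = 1/(1 + 62) - 1*0 = 1/63 + 0 = 1/63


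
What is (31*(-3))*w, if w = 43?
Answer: -3999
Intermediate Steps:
(31*(-3))*w = (31*(-3))*43 = -93*43 = -3999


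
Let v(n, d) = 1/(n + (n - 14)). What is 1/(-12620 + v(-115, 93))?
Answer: -244/3079281 ≈ -7.9239e-5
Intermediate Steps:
v(n, d) = 1/(-14 + 2*n) (v(n, d) = 1/(n + (-14 + n)) = 1/(-14 + 2*n))
1/(-12620 + v(-115, 93)) = 1/(-12620 + 1/(2*(-7 - 115))) = 1/(-12620 + (½)/(-122)) = 1/(-12620 + (½)*(-1/122)) = 1/(-12620 - 1/244) = 1/(-3079281/244) = -244/3079281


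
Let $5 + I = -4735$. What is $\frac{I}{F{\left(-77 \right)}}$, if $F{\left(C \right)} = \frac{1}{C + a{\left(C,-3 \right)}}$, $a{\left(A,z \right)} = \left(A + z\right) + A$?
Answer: $1109160$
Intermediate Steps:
$I = -4740$ ($I = -5 - 4735 = -4740$)
$a{\left(A,z \right)} = z + 2 A$
$F{\left(C \right)} = \frac{1}{-3 + 3 C}$ ($F{\left(C \right)} = \frac{1}{C + \left(-3 + 2 C\right)} = \frac{1}{-3 + 3 C}$)
$\frac{I}{F{\left(-77 \right)}} = - \frac{4740}{\frac{1}{3} \frac{1}{-1 - 77}} = - \frac{4740}{\frac{1}{3} \frac{1}{-78}} = - \frac{4740}{\frac{1}{3} \left(- \frac{1}{78}\right)} = - \frac{4740}{- \frac{1}{234}} = \left(-4740\right) \left(-234\right) = 1109160$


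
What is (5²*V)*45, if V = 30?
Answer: 33750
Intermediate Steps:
(5²*V)*45 = (5²*30)*45 = (25*30)*45 = 750*45 = 33750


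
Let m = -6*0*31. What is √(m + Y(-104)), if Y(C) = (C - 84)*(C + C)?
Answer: 8*√611 ≈ 197.75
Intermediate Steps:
Y(C) = 2*C*(-84 + C) (Y(C) = (-84 + C)*(2*C) = 2*C*(-84 + C))
m = 0 (m = 0*31 = 0)
√(m + Y(-104)) = √(0 + 2*(-104)*(-84 - 104)) = √(0 + 2*(-104)*(-188)) = √(0 + 39104) = √39104 = 8*√611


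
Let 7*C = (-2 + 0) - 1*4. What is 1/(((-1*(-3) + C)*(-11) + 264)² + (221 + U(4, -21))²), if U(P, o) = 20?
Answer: 49/5678458 ≈ 8.6291e-6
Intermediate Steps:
C = -6/7 (C = ((-2 + 0) - 1*4)/7 = (-2 - 4)/7 = (⅐)*(-6) = -6/7 ≈ -0.85714)
1/(((-1*(-3) + C)*(-11) + 264)² + (221 + U(4, -21))²) = 1/(((-1*(-3) - 6/7)*(-11) + 264)² + (221 + 20)²) = 1/(((3 - 6/7)*(-11) + 264)² + 241²) = 1/(((15/7)*(-11) + 264)² + 58081) = 1/((-165/7 + 264)² + 58081) = 1/((1683/7)² + 58081) = 1/(2832489/49 + 58081) = 1/(5678458/49) = 49/5678458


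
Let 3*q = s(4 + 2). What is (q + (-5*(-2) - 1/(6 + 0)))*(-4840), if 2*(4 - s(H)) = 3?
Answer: -154880/3 ≈ -51627.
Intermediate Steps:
s(H) = 5/2 (s(H) = 4 - 1/2*3 = 4 - 3/2 = 5/2)
q = 5/6 (q = (1/3)*(5/2) = 5/6 ≈ 0.83333)
(q + (-5*(-2) - 1/(6 + 0)))*(-4840) = (5/6 + (-5*(-2) - 1/(6 + 0)))*(-4840) = (5/6 + (10 - 1/6))*(-4840) = (5/6 + 59/6)*(-4840) = (32/3)*(-4840) = -154880/3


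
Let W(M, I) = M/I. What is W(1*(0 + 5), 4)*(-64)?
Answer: -80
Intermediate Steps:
W(1*(0 + 5), 4)*(-64) = ((1*(0 + 5))/4)*(-64) = ((1*5)*(¼))*(-64) = (5*(¼))*(-64) = (5/4)*(-64) = -80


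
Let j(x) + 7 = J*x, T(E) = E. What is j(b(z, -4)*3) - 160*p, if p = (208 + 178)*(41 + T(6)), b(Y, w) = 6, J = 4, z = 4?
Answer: -2902655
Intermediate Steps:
j(x) = -7 + 4*x
p = 18142 (p = (208 + 178)*(41 + 6) = 386*47 = 18142)
j(b(z, -4)*3) - 160*p = (-7 + 4*(6*3)) - 160*18142 = (-7 + 4*18) - 2902720 = (-7 + 72) - 2902720 = 65 - 2902720 = -2902655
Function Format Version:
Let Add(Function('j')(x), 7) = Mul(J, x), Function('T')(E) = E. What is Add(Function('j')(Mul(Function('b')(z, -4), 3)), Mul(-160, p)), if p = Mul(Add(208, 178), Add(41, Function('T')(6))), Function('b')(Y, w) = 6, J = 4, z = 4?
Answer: -2902655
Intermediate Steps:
Function('j')(x) = Add(-7, Mul(4, x))
p = 18142 (p = Mul(Add(208, 178), Add(41, 6)) = Mul(386, 47) = 18142)
Add(Function('j')(Mul(Function('b')(z, -4), 3)), Mul(-160, p)) = Add(Add(-7, Mul(4, Mul(6, 3))), Mul(-160, 18142)) = Add(Add(-7, Mul(4, 18)), -2902720) = Add(Add(-7, 72), -2902720) = Add(65, -2902720) = -2902655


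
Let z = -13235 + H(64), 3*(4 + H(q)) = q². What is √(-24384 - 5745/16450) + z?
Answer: -35621/3 + I*√263938634610/3290 ≈ -11874.0 + 156.15*I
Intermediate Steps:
H(q) = -4 + q²/3
z = -35621/3 (z = -13235 + (-4 + (⅓)*64²) = -13235 + (-4 + (⅓)*4096) = -13235 + (-4 + 4096/3) = -13235 + 4084/3 = -35621/3 ≈ -11874.)
√(-24384 - 5745/16450) + z = √(-24384 - 5745/16450) - 35621/3 = √(-24384 - 5745*1/16450) - 35621/3 = √(-24384 - 1149/3290) - 35621/3 = √(-80224509/3290) - 35621/3 = I*√263938634610/3290 - 35621/3 = -35621/3 + I*√263938634610/3290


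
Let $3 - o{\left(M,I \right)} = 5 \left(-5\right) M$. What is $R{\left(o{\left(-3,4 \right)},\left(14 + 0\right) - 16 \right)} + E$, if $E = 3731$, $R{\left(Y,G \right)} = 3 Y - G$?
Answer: $3517$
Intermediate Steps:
$o{\left(M,I \right)} = 3 + 25 M$ ($o{\left(M,I \right)} = 3 - 5 \left(-5\right) M = 3 - - 25 M = 3 + 25 M$)
$R{\left(Y,G \right)} = - G + 3 Y$
$R{\left(o{\left(-3,4 \right)},\left(14 + 0\right) - 16 \right)} + E = \left(- (\left(14 + 0\right) - 16) + 3 \left(3 + 25 \left(-3\right)\right)\right) + 3731 = \left(- (14 - 16) + 3 \left(3 - 75\right)\right) + 3731 = \left(\left(-1\right) \left(-2\right) + 3 \left(-72\right)\right) + 3731 = \left(2 - 216\right) + 3731 = -214 + 3731 = 3517$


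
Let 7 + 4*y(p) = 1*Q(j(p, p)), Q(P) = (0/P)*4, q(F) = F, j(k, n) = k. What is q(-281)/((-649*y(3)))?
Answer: -1124/4543 ≈ -0.24741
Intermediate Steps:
Q(P) = 0 (Q(P) = 0*4 = 0)
y(p) = -7/4 (y(p) = -7/4 + (1*0)/4 = -7/4 + (1/4)*0 = -7/4 + 0 = -7/4)
q(-281)/((-649*y(3))) = -281/((-649*(-7/4))) = -281/4543/4 = -281*4/4543 = -1124/4543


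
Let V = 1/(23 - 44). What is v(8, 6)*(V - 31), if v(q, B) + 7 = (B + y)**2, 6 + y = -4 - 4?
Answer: -12388/7 ≈ -1769.7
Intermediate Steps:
y = -14 (y = -6 + (-4 - 4) = -6 - 8 = -14)
V = -1/21 (V = 1/(-21) = -1/21 ≈ -0.047619)
v(q, B) = -7 + (-14 + B)**2 (v(q, B) = -7 + (B - 14)**2 = -7 + (-14 + B)**2)
v(8, 6)*(V - 31) = (-7 + (-14 + 6)**2)*(-1/21 - 31) = (-7 + (-8)**2)*(-652/21) = (-7 + 64)*(-652/21) = 57*(-652/21) = -12388/7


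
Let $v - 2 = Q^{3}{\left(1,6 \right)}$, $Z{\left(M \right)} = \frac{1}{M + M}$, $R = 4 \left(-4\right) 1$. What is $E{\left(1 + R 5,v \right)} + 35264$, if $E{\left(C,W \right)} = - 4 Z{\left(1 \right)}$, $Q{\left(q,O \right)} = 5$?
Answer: $35262$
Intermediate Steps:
$R = -16$ ($R = \left(-16\right) 1 = -16$)
$Z{\left(M \right)} = \frac{1}{2 M}$
$v = 127$ ($v = 2 + 5^{3} = 2 + 125 = 127$)
$E{\left(C,W \right)} = -2$ ($E{\left(C,W \right)} = - 4 \frac{1}{2 \cdot 1} = - 4 \cdot \frac{1}{2} \cdot 1 = \left(-4\right) \frac{1}{2} = -2$)
$E{\left(1 + R 5,v \right)} + 35264 = -2 + 35264 = 35262$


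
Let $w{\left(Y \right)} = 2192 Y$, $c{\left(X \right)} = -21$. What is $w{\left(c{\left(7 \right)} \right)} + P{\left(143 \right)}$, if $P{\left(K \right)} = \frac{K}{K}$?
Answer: $-46031$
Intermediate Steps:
$P{\left(K \right)} = 1$
$w{\left(c{\left(7 \right)} \right)} + P{\left(143 \right)} = 2192 \left(-21\right) + 1 = -46032 + 1 = -46031$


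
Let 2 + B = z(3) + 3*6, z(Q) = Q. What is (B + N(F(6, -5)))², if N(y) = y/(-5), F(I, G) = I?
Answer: 7921/25 ≈ 316.84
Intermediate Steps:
N(y) = -y/5 (N(y) = y*(-⅕) = -y/5)
B = 19 (B = -2 + (3 + 3*6) = -2 + (3 + 18) = -2 + 21 = 19)
(B + N(F(6, -5)))² = (19 - ⅕*6)² = (19 - 6/5)² = (89/5)² = 7921/25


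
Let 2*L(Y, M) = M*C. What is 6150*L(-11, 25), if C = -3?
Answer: -230625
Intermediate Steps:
L(Y, M) = -3*M/2 (L(Y, M) = (M*(-3))/2 = (-3*M)/2 = -3*M/2)
6150*L(-11, 25) = 6150*(-3/2*25) = 6150*(-75/2) = -230625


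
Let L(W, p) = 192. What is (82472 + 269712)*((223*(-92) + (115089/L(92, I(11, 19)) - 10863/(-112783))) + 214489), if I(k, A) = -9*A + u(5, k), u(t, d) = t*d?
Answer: 61827936314482051/902264 ≈ 6.8525e+10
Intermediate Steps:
u(t, d) = d*t
I(k, A) = -9*A + 5*k (I(k, A) = -9*A + k*5 = -9*A + 5*k)
(82472 + 269712)*((223*(-92) + (115089/L(92, I(11, 19)) - 10863/(-112783))) + 214489) = (82472 + 269712)*((223*(-92) + (115089/192 - 10863/(-112783))) + 214489) = 352184*((-20516 + (115089*(1/192) - 10863*(-1/112783))) + 214489) = 352184*((-20516 + (38363/64 + 10863/112783)) + 214489) = 352184*((-20516 + 4327389461/7218112) + 214489) = 352184*(-143759396331/7218112 + 214489) = 352184*(1404446228437/7218112) = 61827936314482051/902264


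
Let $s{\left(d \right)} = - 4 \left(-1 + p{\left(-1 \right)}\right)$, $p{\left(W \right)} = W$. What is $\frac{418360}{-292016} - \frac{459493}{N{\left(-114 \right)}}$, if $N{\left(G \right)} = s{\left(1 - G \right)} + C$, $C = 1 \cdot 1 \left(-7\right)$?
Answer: $- \frac{16772465781}{36502} \approx -4.5949 \cdot 10^{5}$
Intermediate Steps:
$s{\left(d \right)} = 8$ ($s{\left(d \right)} = - 4 \left(-1 - 1\right) = \left(-4\right) \left(-2\right) = 8$)
$C = -7$ ($C = 1 \left(-7\right) = -7$)
$N{\left(G \right)} = 1$ ($N{\left(G \right)} = 8 - 7 = 1$)
$\frac{418360}{-292016} - \frac{459493}{N{\left(-114 \right)}} = \frac{418360}{-292016} - \frac{459493}{1} = 418360 \left(- \frac{1}{292016}\right) - 459493 = - \frac{52295}{36502} - 459493 = - \frac{16772465781}{36502}$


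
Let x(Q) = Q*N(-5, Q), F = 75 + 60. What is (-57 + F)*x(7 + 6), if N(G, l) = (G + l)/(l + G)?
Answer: 1014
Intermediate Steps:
F = 135
N(G, l) = 1 (N(G, l) = (G + l)/(G + l) = 1)
x(Q) = Q (x(Q) = Q*1 = Q)
(-57 + F)*x(7 + 6) = (-57 + 135)*(7 + 6) = 78*13 = 1014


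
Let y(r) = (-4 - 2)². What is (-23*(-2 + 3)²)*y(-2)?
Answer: -828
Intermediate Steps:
y(r) = 36 (y(r) = (-6)² = 36)
(-23*(-2 + 3)²)*y(-2) = -23*(-2 + 3)²*36 = -23*1²*36 = -23*1*36 = -23*36 = -828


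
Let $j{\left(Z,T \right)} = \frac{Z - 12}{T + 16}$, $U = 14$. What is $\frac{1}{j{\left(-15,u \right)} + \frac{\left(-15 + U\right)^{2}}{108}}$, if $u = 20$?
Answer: $- \frac{27}{20} \approx -1.35$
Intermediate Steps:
$j{\left(Z,T \right)} = \frac{-12 + Z}{16 + T}$
$\frac{1}{j{\left(-15,u \right)} + \frac{\left(-15 + U\right)^{2}}{108}} = \frac{1}{\frac{-12 - 15}{16 + 20} + \frac{\left(-15 + 14\right)^{2}}{108}} = \frac{1}{\frac{1}{36} \left(-27\right) + \left(-1\right)^{2} \cdot \frac{1}{108}} = \frac{1}{\frac{1}{36} \left(-27\right) + 1 \cdot \frac{1}{108}} = \frac{1}{- \frac{3}{4} + \frac{1}{108}} = \frac{1}{- \frac{20}{27}} = - \frac{27}{20}$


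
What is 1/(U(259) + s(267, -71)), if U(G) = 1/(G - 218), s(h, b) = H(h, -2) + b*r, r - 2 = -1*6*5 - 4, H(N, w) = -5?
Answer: 41/92948 ≈ 0.00044111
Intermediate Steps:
r = -32 (r = 2 + (-1*6*5 - 4) = 2 + (-6*5 - 4) = 2 + (-30 - 4) = 2 - 34 = -32)
s(h, b) = -5 - 32*b (s(h, b) = -5 + b*(-32) = -5 - 32*b)
U(G) = 1/(-218 + G)
1/(U(259) + s(267, -71)) = 1/(1/(-218 + 259) + (-5 - 32*(-71))) = 1/(1/41 + (-5 + 2272)) = 1/(1/41 + 2267) = 1/(92948/41) = 41/92948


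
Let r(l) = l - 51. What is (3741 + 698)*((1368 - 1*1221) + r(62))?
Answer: 701362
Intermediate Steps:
r(l) = -51 + l
(3741 + 698)*((1368 - 1*1221) + r(62)) = (3741 + 698)*((1368 - 1*1221) + (-51 + 62)) = 4439*((1368 - 1221) + 11) = 4439*(147 + 11) = 4439*158 = 701362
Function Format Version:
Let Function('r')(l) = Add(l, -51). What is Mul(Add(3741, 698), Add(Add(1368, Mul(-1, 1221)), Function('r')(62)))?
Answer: 701362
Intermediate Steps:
Function('r')(l) = Add(-51, l)
Mul(Add(3741, 698), Add(Add(1368, Mul(-1, 1221)), Function('r')(62))) = Mul(Add(3741, 698), Add(Add(1368, Mul(-1, 1221)), Add(-51, 62))) = Mul(4439, Add(Add(1368, -1221), 11)) = Mul(4439, Add(147, 11)) = Mul(4439, 158) = 701362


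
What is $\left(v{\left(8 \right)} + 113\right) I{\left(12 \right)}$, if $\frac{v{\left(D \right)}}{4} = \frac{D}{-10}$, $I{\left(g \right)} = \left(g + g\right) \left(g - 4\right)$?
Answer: $\frac{105408}{5} \approx 21082.0$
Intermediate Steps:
$I{\left(g \right)} = 2 g \left(-4 + g\right)$
$v{\left(D \right)} = - \frac{2 D}{5}$ ($v{\left(D \right)} = 4 \frac{D}{-10} = 4 D \left(- \frac{1}{10}\right) = 4 \left(- \frac{D}{10}\right) = - \frac{2 D}{5}$)
$\left(v{\left(8 \right)} + 113\right) I{\left(12 \right)} = \left(\left(- \frac{2}{5}\right) 8 + 113\right) 2 \cdot 12 \left(-4 + 12\right) = \left(- \frac{16}{5} + 113\right) 2 \cdot 12 \cdot 8 = \frac{549}{5} \cdot 192 = \frac{105408}{5}$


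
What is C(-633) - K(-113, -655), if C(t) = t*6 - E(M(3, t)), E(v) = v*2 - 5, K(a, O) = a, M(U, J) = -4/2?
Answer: -3676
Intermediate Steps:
M(U, J) = -2 (M(U, J) = -4*½ = -2)
E(v) = -5 + 2*v (E(v) = 2*v - 5 = -5 + 2*v)
C(t) = 9 + 6*t (C(t) = t*6 - (-5 + 2*(-2)) = 6*t - (-5 - 4) = 6*t - 1*(-9) = 6*t + 9 = 9 + 6*t)
C(-633) - K(-113, -655) = (9 + 6*(-633)) - 1*(-113) = (9 - 3798) + 113 = -3789 + 113 = -3676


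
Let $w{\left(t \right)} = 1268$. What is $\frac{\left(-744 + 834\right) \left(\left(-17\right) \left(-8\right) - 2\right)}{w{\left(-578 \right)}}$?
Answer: $\frac{3015}{317} \approx 9.511$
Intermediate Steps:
$\frac{\left(-744 + 834\right) \left(\left(-17\right) \left(-8\right) - 2\right)}{w{\left(-578 \right)}} = \frac{\left(-744 + 834\right) \left(\left(-17\right) \left(-8\right) - 2\right)}{1268} = 90 \left(136 - 2\right) \frac{1}{1268} = 90 \cdot 134 \cdot \frac{1}{1268} = 12060 \cdot \frac{1}{1268} = \frac{3015}{317}$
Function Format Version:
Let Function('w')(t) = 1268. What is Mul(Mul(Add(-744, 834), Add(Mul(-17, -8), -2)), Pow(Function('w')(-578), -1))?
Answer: Rational(3015, 317) ≈ 9.5110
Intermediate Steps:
Mul(Mul(Add(-744, 834), Add(Mul(-17, -8), -2)), Pow(Function('w')(-578), -1)) = Mul(Mul(Add(-744, 834), Add(Mul(-17, -8), -2)), Pow(1268, -1)) = Mul(Mul(90, Add(136, -2)), Rational(1, 1268)) = Mul(Mul(90, 134), Rational(1, 1268)) = Mul(12060, Rational(1, 1268)) = Rational(3015, 317)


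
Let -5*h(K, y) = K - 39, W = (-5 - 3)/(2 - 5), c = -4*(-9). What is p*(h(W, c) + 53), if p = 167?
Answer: 150968/15 ≈ 10065.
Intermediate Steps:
c = 36
W = 8/3 (W = -8/(-3) = -8*(-⅓) = 8/3 ≈ 2.6667)
h(K, y) = 39/5 - K/5 (h(K, y) = -(K - 39)/5 = -(-39 + K)/5 = 39/5 - K/5)
p*(h(W, c) + 53) = 167*((39/5 - ⅕*8/3) + 53) = 167*((39/5 - 8/15) + 53) = 167*(109/15 + 53) = 167*(904/15) = 150968/15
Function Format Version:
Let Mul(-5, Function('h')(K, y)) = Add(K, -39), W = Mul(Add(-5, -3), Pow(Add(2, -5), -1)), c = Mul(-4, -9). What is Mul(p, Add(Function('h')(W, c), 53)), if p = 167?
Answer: Rational(150968, 15) ≈ 10065.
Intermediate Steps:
c = 36
W = Rational(8, 3) (W = Mul(-8, Pow(-3, -1)) = Mul(-8, Rational(-1, 3)) = Rational(8, 3) ≈ 2.6667)
Function('h')(K, y) = Add(Rational(39, 5), Mul(Rational(-1, 5), K)) (Function('h')(K, y) = Mul(Rational(-1, 5), Add(K, -39)) = Mul(Rational(-1, 5), Add(-39, K)) = Add(Rational(39, 5), Mul(Rational(-1, 5), K)))
Mul(p, Add(Function('h')(W, c), 53)) = Mul(167, Add(Add(Rational(39, 5), Mul(Rational(-1, 5), Rational(8, 3))), 53)) = Mul(167, Add(Add(Rational(39, 5), Rational(-8, 15)), 53)) = Mul(167, Add(Rational(109, 15), 53)) = Mul(167, Rational(904, 15)) = Rational(150968, 15)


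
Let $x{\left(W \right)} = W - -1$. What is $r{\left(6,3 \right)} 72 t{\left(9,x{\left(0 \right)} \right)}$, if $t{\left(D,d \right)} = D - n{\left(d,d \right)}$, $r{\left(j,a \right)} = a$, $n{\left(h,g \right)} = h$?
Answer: $1728$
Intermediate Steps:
$x{\left(W \right)} = 1 + W$ ($x{\left(W \right)} = W + 1 = 1 + W$)
$t{\left(D,d \right)} = D - d$
$r{\left(6,3 \right)} 72 t{\left(9,x{\left(0 \right)} \right)} = 3 \cdot 72 \left(9 - \left(1 + 0\right)\right) = 216 \left(9 - 1\right) = 216 \cdot 8 = 1728$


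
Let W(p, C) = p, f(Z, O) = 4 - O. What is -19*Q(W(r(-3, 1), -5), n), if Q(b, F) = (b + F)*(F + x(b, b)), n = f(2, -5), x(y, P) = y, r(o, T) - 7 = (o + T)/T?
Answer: -3724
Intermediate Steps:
r(o, T) = 7 + (T + o)/T (r(o, T) = 7 + (o + T)/T = 7 + (T + o)/T)
n = 9 (n = 4 - 1*(-5) = 4 + 5 = 9)
Q(b, F) = (F + b)² (Q(b, F) = (b + F)*(F + b) = (F + b)*(F + b) = (F + b)²)
-19*Q(W(r(-3, 1), -5), n) = -19*(9² + (8 - 3/1)² + 2*9*(8 - 3/1)) = -19*(81 + (8 - 3*1)² + 2*9*(8 - 3*1)) = -19*(81 + (8 - 3)² + 2*9*(8 - 3)) = -19*(81 + 5² + 2*9*5) = -19*(81 + 25 + 90) = -19*196 = -3724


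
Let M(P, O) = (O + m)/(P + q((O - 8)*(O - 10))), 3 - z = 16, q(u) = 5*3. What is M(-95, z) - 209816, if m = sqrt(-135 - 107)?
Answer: -16785267/80 - 11*I*sqrt(2)/80 ≈ -2.0982e+5 - 0.19445*I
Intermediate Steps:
q(u) = 15
z = -13 (z = 3 - 1*16 = 3 - 16 = -13)
m = 11*I*sqrt(2) (m = sqrt(-242) = 11*I*sqrt(2) ≈ 15.556*I)
M(P, O) = (O + 11*I*sqrt(2))/(15 + P) (M(P, O) = (O + 11*I*sqrt(2))/(P + 15) = (O + 11*I*sqrt(2))/(15 + P))
M(-95, z) - 209816 = (-13 + 11*I*sqrt(2))/(15 - 95) - 209816 = (-13 + 11*I*sqrt(2))/(-80) - 209816 = -(-13 + 11*I*sqrt(2))/80 - 209816 = (13/80 - 11*I*sqrt(2)/80) - 209816 = -16785267/80 - 11*I*sqrt(2)/80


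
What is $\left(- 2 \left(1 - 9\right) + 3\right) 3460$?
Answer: $65740$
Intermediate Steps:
$\left(- 2 \left(1 - 9\right) + 3\right) 3460 = \left(\left(-2\right) \left(-8\right) + 3\right) 3460 = \left(16 + 3\right) 3460 = 19 \cdot 3460 = 65740$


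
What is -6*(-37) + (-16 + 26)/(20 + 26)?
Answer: 5111/23 ≈ 222.22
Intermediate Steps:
-6*(-37) + (-16 + 26)/(20 + 26) = 222 + 10/46 = 222 + 10*(1/46) = 222 + 5/23 = 5111/23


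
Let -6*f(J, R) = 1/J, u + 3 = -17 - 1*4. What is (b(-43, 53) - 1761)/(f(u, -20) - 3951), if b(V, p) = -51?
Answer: 260928/568943 ≈ 0.45862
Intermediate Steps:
u = -24 (u = -3 + (-17 - 1*4) = -3 + (-17 - 4) = -3 - 21 = -24)
f(J, R) = -1/(6*J)
(b(-43, 53) - 1761)/(f(u, -20) - 3951) = (-51 - 1761)/(-1/6/(-24) - 3951) = -1812/(-1/6*(-1/24) - 3951) = -1812/(1/144 - 3951) = -1812/(-568943/144) = -1812*(-144/568943) = 260928/568943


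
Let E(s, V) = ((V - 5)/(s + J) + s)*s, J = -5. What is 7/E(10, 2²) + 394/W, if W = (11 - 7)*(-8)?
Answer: -1371/112 ≈ -12.241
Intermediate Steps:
W = -32 (W = 4*(-8) = -32)
E(s, V) = s*(s + (-5 + V)/(-5 + s)) (E(s, V) = ((V - 5)/(s - 5) + s)*s = ((-5 + V)/(-5 + s) + s)*s = (s + (-5 + V)/(-5 + s))*s = s*(s + (-5 + V)/(-5 + s)))
7/E(10, 2²) + 394/W = 7/((10*(-5 + 2² + 10² - 5*10)/(-5 + 10))) + 394/(-32) = 7/((10*(-5 + 4 + 100 - 50)/5)) + 394*(-1/32) = 7/((10*(⅕)*49)) - 197/16 = 7/98 - 197/16 = 7*(1/98) - 197/16 = 1/14 - 197/16 = -1371/112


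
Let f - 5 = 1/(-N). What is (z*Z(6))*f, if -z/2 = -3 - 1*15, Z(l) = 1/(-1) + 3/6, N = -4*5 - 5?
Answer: -2268/25 ≈ -90.720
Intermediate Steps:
N = -25 (N = -20 - 5 = -25)
f = 126/25 (f = 5 + 1/(-1*(-25)) = 5 + 1/25 = 126/25 ≈ 5.0400)
Z(l) = -½ (Z(l) = 1*(-1) + 3*(⅙) = -1 + ½ = -½)
z = 36 (z = -2*(-3 - 1*15) = -2*(-3 - 15) = -2*(-18) = 36)
(z*Z(6))*f = (36*(-½))*(126/25) = -18*126/25 = -2268/25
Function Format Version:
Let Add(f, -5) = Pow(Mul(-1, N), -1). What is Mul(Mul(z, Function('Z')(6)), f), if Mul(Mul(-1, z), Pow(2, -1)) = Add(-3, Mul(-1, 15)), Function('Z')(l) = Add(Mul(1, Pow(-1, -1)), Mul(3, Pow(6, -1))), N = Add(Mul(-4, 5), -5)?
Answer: Rational(-2268, 25) ≈ -90.720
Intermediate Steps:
N = -25 (N = Add(-20, -5) = -25)
f = Rational(126, 25) (f = Add(5, Pow(Mul(-1, -25), -1)) = Add(5, Pow(25, -1)) = Add(5, Rational(1, 25)) = Rational(126, 25) ≈ 5.0400)
Function('Z')(l) = Rational(-1, 2) (Function('Z')(l) = Add(Mul(1, -1), Mul(3, Rational(1, 6))) = Add(-1, Rational(1, 2)) = Rational(-1, 2))
z = 36 (z = Mul(-2, Add(-3, Mul(-1, 15))) = Mul(-2, Add(-3, -15)) = Mul(-2, -18) = 36)
Mul(Mul(z, Function('Z')(6)), f) = Mul(Mul(36, Rational(-1, 2)), Rational(126, 25)) = Mul(-18, Rational(126, 25)) = Rational(-2268, 25)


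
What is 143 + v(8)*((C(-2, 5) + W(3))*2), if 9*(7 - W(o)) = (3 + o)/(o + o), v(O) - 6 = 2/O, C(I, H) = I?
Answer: 1837/9 ≈ 204.11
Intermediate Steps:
v(O) = 6 + 2/O
W(o) = 7 - (3 + o)/(18*o) (W(o) = 7 - (3 + o)/(9*(o + o)) = 7 - (3 + o)/(9*(2*o)) = 7 - (3 + o)*1/(2*o)/9 = 7 - (3 + o)/(18*o))
143 + v(8)*((C(-2, 5) + W(3))*2) = 143 + (6 + 2/8)*((-2 + (1/18)*(-3 + 125*3)/3)*2) = 143 + (6 + 2*(⅛))*((-2 + (1/18)*(⅓)*(-3 + 375))*2) = 143 + (6 + ¼)*((-2 + (1/18)*(⅓)*372)*2) = 143 + 25*((-2 + 62/9)*2)/4 = 143 + 25*((44/9)*2)/4 = 143 + (25/4)*(88/9) = 143 + 550/9 = 1837/9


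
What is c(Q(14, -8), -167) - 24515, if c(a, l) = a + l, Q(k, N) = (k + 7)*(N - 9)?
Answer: -25039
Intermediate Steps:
Q(k, N) = (-9 + N)*(7 + k) (Q(k, N) = (7 + k)*(-9 + N) = (-9 + N)*(7 + k))
c(Q(14, -8), -167) - 24515 = ((-63 - 9*14 + 7*(-8) - 8*14) - 167) - 24515 = ((-63 - 126 - 56 - 112) - 167) - 24515 = (-357 - 167) - 24515 = -524 - 24515 = -25039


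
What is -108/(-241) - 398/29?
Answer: -92786/6989 ≈ -13.276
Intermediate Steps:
-108/(-241) - 398/29 = -108*(-1/241) - 398*1/29 = 108/241 - 398/29 = -92786/6989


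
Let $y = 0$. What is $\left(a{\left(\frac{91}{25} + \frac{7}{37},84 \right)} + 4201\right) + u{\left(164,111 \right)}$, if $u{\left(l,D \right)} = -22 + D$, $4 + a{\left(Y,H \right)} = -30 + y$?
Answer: $4256$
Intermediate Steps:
$a{\left(Y,H \right)} = -34$ ($a{\left(Y,H \right)} = -4 + \left(-30 + 0\right) = -4 - 30 = -34$)
$\left(a{\left(\frac{91}{25} + \frac{7}{37},84 \right)} + 4201\right) + u{\left(164,111 \right)} = \left(-34 + 4201\right) + \left(-22 + 111\right) = 4167 + 89 = 4256$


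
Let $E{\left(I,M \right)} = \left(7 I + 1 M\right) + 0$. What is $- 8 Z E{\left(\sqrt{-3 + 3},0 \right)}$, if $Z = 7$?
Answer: $0$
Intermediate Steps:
$E{\left(I,M \right)} = M + 7 I$ ($E{\left(I,M \right)} = \left(7 I + M\right) + 0 = \left(M + 7 I\right) + 0 = M + 7 I$)
$- 8 Z E{\left(\sqrt{-3 + 3},0 \right)} = \left(-8\right) 7 \left(0 + 7 \sqrt{-3 + 3}\right) = - 56 \left(0 + 7 \sqrt{0}\right) = - 56 \left(0 + 7 \cdot 0\right) = - 56 \left(0 + 0\right) = \left(-56\right) 0 = 0$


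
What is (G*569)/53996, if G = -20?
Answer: -2845/13499 ≈ -0.21076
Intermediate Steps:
(G*569)/53996 = -20*569/53996 = -11380*1/53996 = -2845/13499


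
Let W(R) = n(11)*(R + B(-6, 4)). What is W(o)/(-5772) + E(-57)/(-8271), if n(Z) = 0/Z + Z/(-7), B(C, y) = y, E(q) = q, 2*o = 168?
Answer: 95457/3094273 ≈ 0.030850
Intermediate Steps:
o = 84 (o = (½)*168 = 84)
n(Z) = -Z/7 (n(Z) = 0 + Z*(-⅐) = 0 - Z/7 = -Z/7)
W(R) = -44/7 - 11*R/7 (W(R) = (-⅐*11)*(R + 4) = -11*(4 + R)/7 = -44/7 - 11*R/7)
W(o)/(-5772) + E(-57)/(-8271) = (-44/7 - 11/7*84)/(-5772) - 57/(-8271) = (-44/7 - 132)*(-1/5772) - 57*(-1/8271) = -968/7*(-1/5772) + 19/2757 = 242/10101 + 19/2757 = 95457/3094273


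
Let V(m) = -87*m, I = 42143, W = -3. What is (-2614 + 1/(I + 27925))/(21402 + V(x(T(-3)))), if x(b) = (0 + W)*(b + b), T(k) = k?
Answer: -183157751/1389868848 ≈ -0.13178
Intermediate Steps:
x(b) = -6*b (x(b) = (0 - 3)*(b + b) = -6*b)
(-2614 + 1/(I + 27925))/(21402 + V(x(T(-3)))) = (-2614 + 1/(42143 + 27925))/(21402 - (-522)*(-3)) = (-2614 + 1/70068)/(21402 - 87*18) = (-2614 + 1/70068)/(21402 - 1566) = -183157751/70068/19836 = -183157751/70068*1/19836 = -183157751/1389868848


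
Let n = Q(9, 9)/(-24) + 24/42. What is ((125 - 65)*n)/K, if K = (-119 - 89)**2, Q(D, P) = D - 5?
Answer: 85/151424 ≈ 0.00056134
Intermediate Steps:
Q(D, P) = -5 + D
K = 43264 (K = (-208)**2 = 43264)
n = 17/42 (n = (-5 + 9)/(-24) + 24/42 = 4*(-1/24) + 24*(1/42) = -1/6 + 4/7 = 17/42 ≈ 0.40476)
((125 - 65)*n)/K = ((125 - 65)*(17/42))/43264 = (60*(17/42))*(1/43264) = (170/7)*(1/43264) = 85/151424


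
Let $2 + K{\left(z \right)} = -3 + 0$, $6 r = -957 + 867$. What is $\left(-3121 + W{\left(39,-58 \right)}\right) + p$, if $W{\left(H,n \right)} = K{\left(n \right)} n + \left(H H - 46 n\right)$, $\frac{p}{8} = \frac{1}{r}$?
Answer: $\frac{20362}{15} \approx 1357.5$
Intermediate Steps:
$r = -15$ ($r = \frac{-957 + 867}{6} = \frac{1}{6} \left(-90\right) = -15$)
$K{\left(z \right)} = -5$ ($K{\left(z \right)} = -2 + \left(-3 + 0\right) = -2 - 3 = -5$)
$p = - \frac{8}{15}$ ($p = \frac{8}{-15} = 8 \left(- \frac{1}{15}\right) = - \frac{8}{15} \approx -0.53333$)
$W{\left(H,n \right)} = H^{2} - 51 n$ ($W{\left(H,n \right)} = - 5 n + \left(H H - 46 n\right) = - 5 n + \left(H^{2} - 46 n\right) = H^{2} - 51 n$)
$\left(-3121 + W{\left(39,-58 \right)}\right) + p = \left(-3121 + \left(39^{2} - -2958\right)\right) - \frac{8}{15} = \left(-3121 + \left(1521 + 2958\right)\right) - \frac{8}{15} = \left(-3121 + 4479\right) - \frac{8}{15} = 1358 - \frac{8}{15} = \frac{20362}{15}$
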